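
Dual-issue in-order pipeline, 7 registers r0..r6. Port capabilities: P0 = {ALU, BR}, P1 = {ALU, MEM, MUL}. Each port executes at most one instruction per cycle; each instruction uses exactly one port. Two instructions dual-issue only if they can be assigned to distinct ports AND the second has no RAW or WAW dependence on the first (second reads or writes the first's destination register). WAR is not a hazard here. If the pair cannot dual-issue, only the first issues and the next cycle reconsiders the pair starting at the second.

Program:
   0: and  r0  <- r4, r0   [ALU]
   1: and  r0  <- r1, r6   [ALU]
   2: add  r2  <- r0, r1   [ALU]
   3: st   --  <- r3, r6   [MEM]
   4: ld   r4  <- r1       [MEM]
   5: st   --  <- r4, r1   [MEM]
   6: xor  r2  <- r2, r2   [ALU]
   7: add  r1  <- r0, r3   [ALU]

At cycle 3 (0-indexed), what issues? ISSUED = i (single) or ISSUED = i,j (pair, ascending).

ISSUED = 4

0. and.ALU @i0  | WAW r0
1. and.ALU @i1  | RAW r0
2. add.ALU st.MEM @i2&i3  | 2-wide
3. ld.MEM @i4  | no-port MEM/MEM
4. st.MEM xor.ALU @i5&i6  | 2-wide
5. add.ALU @i7  | tail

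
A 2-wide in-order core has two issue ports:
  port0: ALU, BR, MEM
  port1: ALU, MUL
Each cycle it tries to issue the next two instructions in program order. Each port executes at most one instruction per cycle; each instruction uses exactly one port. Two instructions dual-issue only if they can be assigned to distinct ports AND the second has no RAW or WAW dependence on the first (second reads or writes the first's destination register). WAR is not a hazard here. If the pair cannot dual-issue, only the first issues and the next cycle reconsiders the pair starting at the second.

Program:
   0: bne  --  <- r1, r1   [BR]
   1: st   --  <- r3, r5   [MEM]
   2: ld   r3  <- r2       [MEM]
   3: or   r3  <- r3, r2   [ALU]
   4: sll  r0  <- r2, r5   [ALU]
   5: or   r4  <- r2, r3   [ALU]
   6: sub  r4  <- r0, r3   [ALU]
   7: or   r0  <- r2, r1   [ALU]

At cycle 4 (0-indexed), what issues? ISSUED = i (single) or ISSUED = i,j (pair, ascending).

ISSUED = 5

#0 head=0: bne i0 no-port BR/MEM
#1 head=1: st i1 no-port MEM/MEM
#2 head=2: ld i2 RAW+WAW r3
#3 head=3: or+sll i3/i4 pair
#4 head=5: or i5 WAW r4
#5 head=6: sub+or i6/i7 pair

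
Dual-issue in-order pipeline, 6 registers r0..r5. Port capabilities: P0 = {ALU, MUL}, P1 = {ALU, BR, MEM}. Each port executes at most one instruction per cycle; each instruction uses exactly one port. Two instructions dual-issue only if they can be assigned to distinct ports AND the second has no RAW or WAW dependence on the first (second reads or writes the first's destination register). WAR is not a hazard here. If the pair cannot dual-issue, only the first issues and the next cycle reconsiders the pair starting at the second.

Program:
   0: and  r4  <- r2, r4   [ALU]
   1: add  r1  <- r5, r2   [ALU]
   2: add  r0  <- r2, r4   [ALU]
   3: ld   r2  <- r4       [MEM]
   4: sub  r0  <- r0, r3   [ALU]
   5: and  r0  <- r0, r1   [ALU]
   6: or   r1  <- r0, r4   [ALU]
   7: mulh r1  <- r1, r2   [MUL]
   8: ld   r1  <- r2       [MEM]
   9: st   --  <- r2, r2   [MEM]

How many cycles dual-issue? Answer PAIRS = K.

c0: i0/i1 and;add  dual
c1: i2/i3 add;ld  dual
c2: i4 sub  RAW+WAW r0
c3: i5 and  RAW r0
c4: i6 or  RAW+WAW r1
c5: i7 mulh  WAW r1
c6: i8 ld  no-port MEM/MEM
c7: i9 st  tail

PAIRS = 2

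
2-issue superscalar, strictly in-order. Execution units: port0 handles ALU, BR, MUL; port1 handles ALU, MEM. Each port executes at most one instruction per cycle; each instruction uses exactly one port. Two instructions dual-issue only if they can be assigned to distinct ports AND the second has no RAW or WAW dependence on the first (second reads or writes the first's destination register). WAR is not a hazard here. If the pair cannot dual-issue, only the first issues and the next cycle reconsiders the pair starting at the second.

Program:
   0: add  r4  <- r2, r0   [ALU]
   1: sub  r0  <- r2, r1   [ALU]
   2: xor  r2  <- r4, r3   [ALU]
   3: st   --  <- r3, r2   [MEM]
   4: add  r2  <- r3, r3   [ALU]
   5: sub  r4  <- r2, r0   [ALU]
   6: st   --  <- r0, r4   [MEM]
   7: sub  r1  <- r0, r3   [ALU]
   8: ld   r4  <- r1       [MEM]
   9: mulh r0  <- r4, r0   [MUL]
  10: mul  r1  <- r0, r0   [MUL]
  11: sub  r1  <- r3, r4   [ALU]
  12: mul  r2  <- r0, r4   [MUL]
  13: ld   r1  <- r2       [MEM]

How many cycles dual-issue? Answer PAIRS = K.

[0] i0/i1  add;sub  -- dual
[1] i2  xor  -- RAW r2
[2] i3/i4  st;add  -- dual
[3] i5  sub  -- RAW r4
[4] i6/i7  st;sub  -- dual
[5] i8  ld  -- RAW r4
[6] i9  mulh  -- no-port MUL/MUL
[7] i10  mul  -- WAW r1
[8] i11/i12  sub;mul  -- dual
[9] i13  ld  -- tail

PAIRS = 4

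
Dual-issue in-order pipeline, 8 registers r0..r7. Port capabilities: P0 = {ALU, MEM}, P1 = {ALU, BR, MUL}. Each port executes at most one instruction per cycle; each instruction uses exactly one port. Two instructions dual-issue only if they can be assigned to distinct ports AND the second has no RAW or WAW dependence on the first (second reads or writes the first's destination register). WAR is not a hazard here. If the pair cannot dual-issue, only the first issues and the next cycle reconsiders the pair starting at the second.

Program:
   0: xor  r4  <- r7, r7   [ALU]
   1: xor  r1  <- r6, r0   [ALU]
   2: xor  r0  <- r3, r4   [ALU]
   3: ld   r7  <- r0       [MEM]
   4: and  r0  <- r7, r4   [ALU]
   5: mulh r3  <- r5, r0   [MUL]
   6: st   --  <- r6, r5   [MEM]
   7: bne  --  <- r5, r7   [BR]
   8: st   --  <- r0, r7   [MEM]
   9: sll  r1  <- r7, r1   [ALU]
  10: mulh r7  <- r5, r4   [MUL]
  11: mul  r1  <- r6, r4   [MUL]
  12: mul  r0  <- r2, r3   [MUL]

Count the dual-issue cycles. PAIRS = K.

PAIRS = 4

c0: i0/i1 xor.ALU xor.ALU  2-wide
c1: i2 xor.ALU  RAW r0
c2: i3 ld.MEM  RAW r7
c3: i4 and.ALU  RAW r0
c4: i5/i6 mulh.MUL st.MEM  2-wide
c5: i7/i8 bne.BR st.MEM  2-wide
c6: i9/i10 sll.ALU mulh.MUL  2-wide
c7: i11 mul.MUL  no-port MUL/MUL
c8: i12 mul.MUL  tail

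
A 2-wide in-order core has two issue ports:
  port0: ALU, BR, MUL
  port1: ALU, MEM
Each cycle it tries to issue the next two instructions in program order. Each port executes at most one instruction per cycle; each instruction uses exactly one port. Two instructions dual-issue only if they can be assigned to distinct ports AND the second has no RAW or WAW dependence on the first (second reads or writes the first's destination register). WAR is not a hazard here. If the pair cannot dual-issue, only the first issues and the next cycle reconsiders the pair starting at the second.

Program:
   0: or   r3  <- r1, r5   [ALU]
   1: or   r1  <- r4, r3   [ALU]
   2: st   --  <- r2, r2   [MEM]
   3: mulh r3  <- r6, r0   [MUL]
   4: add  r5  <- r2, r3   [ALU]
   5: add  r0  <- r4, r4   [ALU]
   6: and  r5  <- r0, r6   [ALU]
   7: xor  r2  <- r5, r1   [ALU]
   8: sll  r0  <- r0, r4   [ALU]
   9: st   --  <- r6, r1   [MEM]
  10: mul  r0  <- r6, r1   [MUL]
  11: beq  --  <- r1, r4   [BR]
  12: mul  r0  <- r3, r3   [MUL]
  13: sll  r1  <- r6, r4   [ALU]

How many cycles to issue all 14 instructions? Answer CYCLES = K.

#0 head=0: or i0 RAW r3
#1 head=1: or+st i1,i2 2-wide
#2 head=3: mulh i3 RAW r3
#3 head=4: add+add i4,i5 2-wide
#4 head=6: and i6 RAW r5
#5 head=7: xor+sll i7,i8 2-wide
#6 head=9: st+mul i9,i10 2-wide
#7 head=11: beq i11 no-port BR/MUL
#8 head=12: mul+sll i12,i13 2-wide

CYCLES = 9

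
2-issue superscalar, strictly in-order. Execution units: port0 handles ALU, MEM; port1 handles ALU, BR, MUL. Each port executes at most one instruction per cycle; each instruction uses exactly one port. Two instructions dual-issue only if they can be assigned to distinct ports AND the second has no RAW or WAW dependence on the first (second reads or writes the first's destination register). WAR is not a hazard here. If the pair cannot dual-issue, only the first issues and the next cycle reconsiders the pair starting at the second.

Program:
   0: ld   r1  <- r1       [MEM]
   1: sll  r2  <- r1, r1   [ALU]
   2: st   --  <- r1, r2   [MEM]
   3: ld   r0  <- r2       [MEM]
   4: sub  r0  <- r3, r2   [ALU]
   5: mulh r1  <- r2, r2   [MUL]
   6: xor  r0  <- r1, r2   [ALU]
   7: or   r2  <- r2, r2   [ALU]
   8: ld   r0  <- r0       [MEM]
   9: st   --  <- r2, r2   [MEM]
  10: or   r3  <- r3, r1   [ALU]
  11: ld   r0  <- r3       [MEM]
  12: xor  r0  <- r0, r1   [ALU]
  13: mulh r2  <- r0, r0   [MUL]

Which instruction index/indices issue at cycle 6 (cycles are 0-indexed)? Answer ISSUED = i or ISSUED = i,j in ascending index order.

c0: i0 ld  RAW r1
c1: i1 sll  RAW r2
c2: i2 st  no-port MEM/MEM
c3: i3 ld  WAW r0
c4: i4+i5 sub;mulh  pair
c5: i6+i7 xor;or  pair
c6: i8 ld  no-port MEM/MEM
c7: i9+i10 st;or  pair
c8: i11 ld  RAW+WAW r0
c9: i12 xor  RAW r0
c10: i13 mulh  tail

ISSUED = 8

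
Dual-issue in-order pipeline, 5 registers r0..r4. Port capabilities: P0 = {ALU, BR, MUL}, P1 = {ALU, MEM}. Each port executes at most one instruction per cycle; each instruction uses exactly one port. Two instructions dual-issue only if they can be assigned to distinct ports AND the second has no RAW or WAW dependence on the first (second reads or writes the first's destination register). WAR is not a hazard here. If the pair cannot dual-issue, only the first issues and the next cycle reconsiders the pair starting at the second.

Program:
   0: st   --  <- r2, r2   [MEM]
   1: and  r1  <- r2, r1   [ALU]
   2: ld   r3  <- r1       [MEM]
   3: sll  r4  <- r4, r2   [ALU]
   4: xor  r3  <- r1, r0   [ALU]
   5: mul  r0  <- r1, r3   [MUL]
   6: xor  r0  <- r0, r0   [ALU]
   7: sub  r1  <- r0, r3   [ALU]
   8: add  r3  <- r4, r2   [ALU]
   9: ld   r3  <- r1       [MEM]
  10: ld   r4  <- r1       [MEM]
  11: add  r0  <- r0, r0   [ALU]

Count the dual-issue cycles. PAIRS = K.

t=0 i0,i1:st.MEM+and.ALU ; pair
t=1 i2,i3:ld.MEM+sll.ALU ; pair
t=2 i4:xor.ALU ; RAW r3
t=3 i5:mul.MUL ; RAW+WAW r0
t=4 i6:xor.ALU ; RAW r0
t=5 i7,i8:sub.ALU+add.ALU ; pair
t=6 i9:ld.MEM ; no-port MEM/MEM
t=7 i10,i11:ld.MEM+add.ALU ; pair

PAIRS = 4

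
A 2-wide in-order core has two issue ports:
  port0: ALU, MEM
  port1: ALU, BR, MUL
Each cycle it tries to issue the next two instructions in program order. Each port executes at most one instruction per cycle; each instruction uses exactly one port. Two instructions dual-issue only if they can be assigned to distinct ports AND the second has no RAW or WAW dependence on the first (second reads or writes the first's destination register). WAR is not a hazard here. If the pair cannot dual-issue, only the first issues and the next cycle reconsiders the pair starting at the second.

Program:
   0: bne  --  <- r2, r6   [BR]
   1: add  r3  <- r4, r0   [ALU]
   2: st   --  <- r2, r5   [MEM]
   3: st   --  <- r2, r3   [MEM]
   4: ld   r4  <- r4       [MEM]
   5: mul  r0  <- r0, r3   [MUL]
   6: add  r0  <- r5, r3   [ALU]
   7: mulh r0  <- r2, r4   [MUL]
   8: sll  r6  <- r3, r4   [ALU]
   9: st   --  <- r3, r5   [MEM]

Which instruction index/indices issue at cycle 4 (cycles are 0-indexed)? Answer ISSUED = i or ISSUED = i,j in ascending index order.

c0: i0/i1 bne.BR+add.ALU  2-wide
c1: i2 st.MEM  no-port MEM/MEM
c2: i3 st.MEM  no-port MEM/MEM
c3: i4/i5 ld.MEM+mul.MUL  2-wide
c4: i6 add.ALU  WAW r0
c5: i7/i8 mulh.MUL+sll.ALU  2-wide
c6: i9 st.MEM  tail

ISSUED = 6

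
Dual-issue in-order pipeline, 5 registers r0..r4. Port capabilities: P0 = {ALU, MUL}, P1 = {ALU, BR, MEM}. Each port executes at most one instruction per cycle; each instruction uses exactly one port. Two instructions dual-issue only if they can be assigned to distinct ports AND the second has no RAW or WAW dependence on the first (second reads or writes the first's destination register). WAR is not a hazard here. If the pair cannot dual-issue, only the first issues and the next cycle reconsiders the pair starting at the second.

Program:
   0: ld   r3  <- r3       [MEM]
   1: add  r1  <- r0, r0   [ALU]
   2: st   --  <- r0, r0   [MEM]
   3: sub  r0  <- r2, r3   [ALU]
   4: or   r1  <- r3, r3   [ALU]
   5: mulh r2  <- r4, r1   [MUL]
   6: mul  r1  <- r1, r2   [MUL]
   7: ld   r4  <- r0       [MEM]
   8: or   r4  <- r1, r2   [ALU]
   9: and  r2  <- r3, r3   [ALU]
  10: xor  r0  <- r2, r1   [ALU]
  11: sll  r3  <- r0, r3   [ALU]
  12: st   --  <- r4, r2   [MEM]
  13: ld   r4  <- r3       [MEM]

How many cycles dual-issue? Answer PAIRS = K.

PAIRS = 5

t=0 i0&i1:ld.MEM;add.ALU ; pair
t=1 i2&i3:st.MEM;sub.ALU ; pair
t=2 i4:or.ALU ; RAW r1
t=3 i5:mulh.MUL ; no-port MUL/MUL
t=4 i6&i7:mul.MUL;ld.MEM ; pair
t=5 i8&i9:or.ALU;and.ALU ; pair
t=6 i10:xor.ALU ; RAW r0
t=7 i11&i12:sll.ALU;st.MEM ; pair
t=8 i13:ld.MEM ; tail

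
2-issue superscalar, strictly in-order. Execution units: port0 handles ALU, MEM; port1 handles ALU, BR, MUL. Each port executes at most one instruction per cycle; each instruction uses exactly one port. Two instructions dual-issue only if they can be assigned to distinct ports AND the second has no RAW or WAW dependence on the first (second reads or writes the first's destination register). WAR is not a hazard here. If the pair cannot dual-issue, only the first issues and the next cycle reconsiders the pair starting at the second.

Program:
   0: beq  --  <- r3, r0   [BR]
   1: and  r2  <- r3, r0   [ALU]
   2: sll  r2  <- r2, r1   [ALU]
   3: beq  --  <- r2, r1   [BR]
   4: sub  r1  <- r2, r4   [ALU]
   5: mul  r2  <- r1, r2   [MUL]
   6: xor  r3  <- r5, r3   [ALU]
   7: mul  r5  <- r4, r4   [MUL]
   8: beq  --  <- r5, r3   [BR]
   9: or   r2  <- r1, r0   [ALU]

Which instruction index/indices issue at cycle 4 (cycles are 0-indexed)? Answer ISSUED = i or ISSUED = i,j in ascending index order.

ISSUED = 7

  cy0 -> i0,i1 (beq and) dual
  cy1 -> i2 (sll) RAW r2
  cy2 -> i3,i4 (beq sub) dual
  cy3 -> i5,i6 (mul xor) dual
  cy4 -> i7 (mul) no-port MUL/BR
  cy5 -> i8,i9 (beq or) dual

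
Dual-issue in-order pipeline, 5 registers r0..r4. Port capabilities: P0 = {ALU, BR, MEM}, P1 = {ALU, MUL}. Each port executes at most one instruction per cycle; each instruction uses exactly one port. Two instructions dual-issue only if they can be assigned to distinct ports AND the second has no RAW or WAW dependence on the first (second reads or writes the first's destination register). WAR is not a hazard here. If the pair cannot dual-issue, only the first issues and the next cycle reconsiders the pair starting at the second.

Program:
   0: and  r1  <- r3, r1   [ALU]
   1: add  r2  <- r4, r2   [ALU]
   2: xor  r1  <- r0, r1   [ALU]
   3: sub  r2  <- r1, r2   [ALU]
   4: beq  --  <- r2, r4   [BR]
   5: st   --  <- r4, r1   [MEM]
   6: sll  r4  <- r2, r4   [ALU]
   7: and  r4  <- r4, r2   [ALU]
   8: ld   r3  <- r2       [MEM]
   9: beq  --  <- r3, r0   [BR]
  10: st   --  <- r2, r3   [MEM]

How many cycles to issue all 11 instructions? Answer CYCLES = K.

CYCLES = 8

#0 head=0: and add i0/i1 dual
#1 head=2: xor i2 RAW r1
#2 head=3: sub i3 RAW r2
#3 head=4: beq i4 no-port BR/MEM
#4 head=5: st sll i5/i6 dual
#5 head=7: and ld i7/i8 dual
#6 head=9: beq i9 no-port BR/MEM
#7 head=10: st i10 tail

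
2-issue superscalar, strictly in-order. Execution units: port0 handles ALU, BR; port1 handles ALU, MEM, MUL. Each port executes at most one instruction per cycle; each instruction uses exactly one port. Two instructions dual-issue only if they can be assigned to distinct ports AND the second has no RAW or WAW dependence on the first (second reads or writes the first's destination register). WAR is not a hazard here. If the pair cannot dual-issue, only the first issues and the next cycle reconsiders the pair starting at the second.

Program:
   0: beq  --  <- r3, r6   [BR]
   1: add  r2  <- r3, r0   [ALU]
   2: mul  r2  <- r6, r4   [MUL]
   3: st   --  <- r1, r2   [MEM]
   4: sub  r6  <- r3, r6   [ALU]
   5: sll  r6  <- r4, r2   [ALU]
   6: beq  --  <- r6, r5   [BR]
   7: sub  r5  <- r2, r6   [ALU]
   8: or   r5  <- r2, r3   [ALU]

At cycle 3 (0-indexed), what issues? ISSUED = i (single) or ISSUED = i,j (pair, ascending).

#0 head=0: beq.BR;add.ALU i0,i1 2-wide
#1 head=2: mul.MUL i2 no-port MUL/MEM
#2 head=3: st.MEM;sub.ALU i3,i4 2-wide
#3 head=5: sll.ALU i5 RAW r6
#4 head=6: beq.BR;sub.ALU i6,i7 2-wide
#5 head=8: or.ALU i8 tail

ISSUED = 5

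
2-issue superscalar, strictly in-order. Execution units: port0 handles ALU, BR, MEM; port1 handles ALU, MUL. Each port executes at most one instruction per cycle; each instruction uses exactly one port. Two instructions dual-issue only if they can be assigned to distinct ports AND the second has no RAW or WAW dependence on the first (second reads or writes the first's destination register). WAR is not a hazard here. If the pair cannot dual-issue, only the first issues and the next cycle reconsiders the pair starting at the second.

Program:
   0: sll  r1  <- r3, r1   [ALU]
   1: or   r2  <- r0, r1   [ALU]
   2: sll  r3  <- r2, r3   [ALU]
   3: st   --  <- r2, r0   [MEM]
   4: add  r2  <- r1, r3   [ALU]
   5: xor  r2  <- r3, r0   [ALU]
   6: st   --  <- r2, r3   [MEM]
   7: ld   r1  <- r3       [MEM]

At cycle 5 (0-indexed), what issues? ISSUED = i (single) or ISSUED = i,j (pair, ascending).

ISSUED = 6

0. sll @i0  | RAW r1
1. or @i1  | RAW r2
2. sll/st @i2&i3  | pair
3. add @i4  | WAW r2
4. xor @i5  | RAW r2
5. st @i6  | no-port MEM/MEM
6. ld @i7  | tail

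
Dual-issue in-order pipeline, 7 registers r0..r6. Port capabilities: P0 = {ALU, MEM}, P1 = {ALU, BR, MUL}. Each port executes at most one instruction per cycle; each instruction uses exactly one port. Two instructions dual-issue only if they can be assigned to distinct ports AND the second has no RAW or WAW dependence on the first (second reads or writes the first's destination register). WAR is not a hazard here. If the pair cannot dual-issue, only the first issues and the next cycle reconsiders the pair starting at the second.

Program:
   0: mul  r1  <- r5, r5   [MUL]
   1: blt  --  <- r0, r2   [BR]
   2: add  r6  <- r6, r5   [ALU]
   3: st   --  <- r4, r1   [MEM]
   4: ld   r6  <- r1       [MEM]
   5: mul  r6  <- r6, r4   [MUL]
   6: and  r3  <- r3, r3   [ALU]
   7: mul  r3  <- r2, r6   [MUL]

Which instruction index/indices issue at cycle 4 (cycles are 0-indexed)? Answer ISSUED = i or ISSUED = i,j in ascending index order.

ISSUED = 5,6

[0] i0  mul  -- no-port MUL/BR
[1] i1,i2  blt/add  -- pair
[2] i3  st  -- no-port MEM/MEM
[3] i4  ld  -- RAW+WAW r6
[4] i5,i6  mul/and  -- pair
[5] i7  mul  -- tail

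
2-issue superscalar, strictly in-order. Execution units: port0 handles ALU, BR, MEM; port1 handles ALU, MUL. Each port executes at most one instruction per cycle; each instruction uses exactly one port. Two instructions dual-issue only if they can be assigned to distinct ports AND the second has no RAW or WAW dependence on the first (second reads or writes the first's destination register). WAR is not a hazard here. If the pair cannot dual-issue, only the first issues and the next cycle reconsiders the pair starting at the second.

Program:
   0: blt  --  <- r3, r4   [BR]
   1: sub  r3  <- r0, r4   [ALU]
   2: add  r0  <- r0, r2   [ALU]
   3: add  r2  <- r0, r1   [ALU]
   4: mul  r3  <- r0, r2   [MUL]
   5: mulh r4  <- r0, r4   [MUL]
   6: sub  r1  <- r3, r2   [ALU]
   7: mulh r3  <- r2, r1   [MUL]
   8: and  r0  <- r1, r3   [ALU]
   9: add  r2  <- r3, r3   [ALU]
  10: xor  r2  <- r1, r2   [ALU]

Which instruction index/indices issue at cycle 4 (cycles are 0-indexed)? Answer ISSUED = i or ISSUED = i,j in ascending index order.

ISSUED = 5,6

#0 head=0: blt.BR sub.ALU i0,i1 2-wide
#1 head=2: add.ALU i2 RAW r0
#2 head=3: add.ALU i3 RAW r2
#3 head=4: mul.MUL i4 no-port MUL/MUL
#4 head=5: mulh.MUL sub.ALU i5,i6 2-wide
#5 head=7: mulh.MUL i7 RAW r3
#6 head=8: and.ALU add.ALU i8,i9 2-wide
#7 head=10: xor.ALU i10 tail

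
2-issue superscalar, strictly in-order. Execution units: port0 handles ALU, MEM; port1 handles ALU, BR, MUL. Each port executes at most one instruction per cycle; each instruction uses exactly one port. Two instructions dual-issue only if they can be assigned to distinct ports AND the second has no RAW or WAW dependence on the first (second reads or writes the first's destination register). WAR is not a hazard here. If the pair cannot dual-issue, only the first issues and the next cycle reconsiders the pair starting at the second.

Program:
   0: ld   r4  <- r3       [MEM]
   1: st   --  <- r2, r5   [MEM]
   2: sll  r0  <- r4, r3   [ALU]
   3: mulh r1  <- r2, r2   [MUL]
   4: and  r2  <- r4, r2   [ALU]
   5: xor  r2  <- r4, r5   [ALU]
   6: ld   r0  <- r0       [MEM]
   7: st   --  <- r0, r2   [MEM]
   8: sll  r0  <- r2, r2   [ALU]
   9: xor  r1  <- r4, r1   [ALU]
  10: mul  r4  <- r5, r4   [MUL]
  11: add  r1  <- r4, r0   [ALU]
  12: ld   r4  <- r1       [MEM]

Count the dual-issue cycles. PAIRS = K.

PAIRS = 5

#0 head=0: ld.MEM i0 no-port MEM/MEM
#1 head=1: st.MEM+sll.ALU i1+i2 pair
#2 head=3: mulh.MUL+and.ALU i3+i4 pair
#3 head=5: xor.ALU+ld.MEM i5+i6 pair
#4 head=7: st.MEM+sll.ALU i7+i8 pair
#5 head=9: xor.ALU+mul.MUL i9+i10 pair
#6 head=11: add.ALU i11 RAW r1
#7 head=12: ld.MEM i12 tail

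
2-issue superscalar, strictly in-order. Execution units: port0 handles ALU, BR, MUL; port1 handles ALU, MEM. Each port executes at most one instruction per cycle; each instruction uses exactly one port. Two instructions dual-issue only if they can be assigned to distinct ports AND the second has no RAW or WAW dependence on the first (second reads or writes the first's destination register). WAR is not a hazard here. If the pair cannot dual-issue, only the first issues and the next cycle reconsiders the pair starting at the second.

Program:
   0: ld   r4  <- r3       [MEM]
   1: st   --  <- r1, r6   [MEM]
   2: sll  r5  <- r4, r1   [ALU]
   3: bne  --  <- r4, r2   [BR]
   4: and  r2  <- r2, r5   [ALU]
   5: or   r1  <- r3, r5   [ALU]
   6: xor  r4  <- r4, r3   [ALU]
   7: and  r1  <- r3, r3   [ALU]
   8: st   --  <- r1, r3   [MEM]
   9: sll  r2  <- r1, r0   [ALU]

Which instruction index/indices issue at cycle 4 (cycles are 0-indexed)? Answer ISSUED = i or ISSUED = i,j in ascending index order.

ISSUED = 7

t=0 i0:ld.MEM ; no-port MEM/MEM
t=1 i1&i2:st.MEM/sll.ALU ; pair
t=2 i3&i4:bne.BR/and.ALU ; pair
t=3 i5&i6:or.ALU/xor.ALU ; pair
t=4 i7:and.ALU ; RAW r1
t=5 i8&i9:st.MEM/sll.ALU ; pair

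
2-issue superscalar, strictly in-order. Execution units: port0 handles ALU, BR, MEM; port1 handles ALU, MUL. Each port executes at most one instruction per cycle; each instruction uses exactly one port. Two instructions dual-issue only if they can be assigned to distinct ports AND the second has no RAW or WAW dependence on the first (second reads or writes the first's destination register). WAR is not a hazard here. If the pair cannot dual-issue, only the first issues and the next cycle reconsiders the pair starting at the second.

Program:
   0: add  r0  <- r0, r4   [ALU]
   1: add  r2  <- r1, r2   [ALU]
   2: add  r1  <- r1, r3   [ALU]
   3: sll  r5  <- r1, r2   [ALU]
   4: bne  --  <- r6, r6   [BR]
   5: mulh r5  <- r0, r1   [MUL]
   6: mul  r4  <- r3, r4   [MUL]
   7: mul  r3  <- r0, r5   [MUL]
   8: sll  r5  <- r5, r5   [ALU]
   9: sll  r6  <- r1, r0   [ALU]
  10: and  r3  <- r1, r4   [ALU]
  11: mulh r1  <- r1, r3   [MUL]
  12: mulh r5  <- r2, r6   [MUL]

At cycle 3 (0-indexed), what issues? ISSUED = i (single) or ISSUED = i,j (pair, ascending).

  cy0 -> i0/i1 (add;add) dual
  cy1 -> i2 (add) RAW r1
  cy2 -> i3/i4 (sll;bne) dual
  cy3 -> i5 (mulh) no-port MUL/MUL
  cy4 -> i6 (mul) no-port MUL/MUL
  cy5 -> i7/i8 (mul;sll) dual
  cy6 -> i9/i10 (sll;and) dual
  cy7 -> i11 (mulh) no-port MUL/MUL
  cy8 -> i12 (mulh) tail

ISSUED = 5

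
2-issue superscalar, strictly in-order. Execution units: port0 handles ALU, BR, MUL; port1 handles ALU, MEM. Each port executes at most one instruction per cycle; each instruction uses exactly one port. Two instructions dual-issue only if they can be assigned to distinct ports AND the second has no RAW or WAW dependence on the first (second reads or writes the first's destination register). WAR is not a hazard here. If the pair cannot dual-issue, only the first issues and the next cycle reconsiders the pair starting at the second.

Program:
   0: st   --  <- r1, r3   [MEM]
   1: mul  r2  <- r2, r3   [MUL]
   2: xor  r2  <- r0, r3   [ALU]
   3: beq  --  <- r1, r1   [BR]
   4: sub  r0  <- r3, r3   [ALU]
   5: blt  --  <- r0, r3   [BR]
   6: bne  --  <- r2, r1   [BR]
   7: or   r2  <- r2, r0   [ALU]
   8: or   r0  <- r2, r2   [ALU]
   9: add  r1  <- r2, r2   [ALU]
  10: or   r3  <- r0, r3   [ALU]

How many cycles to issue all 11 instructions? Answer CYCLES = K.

CYCLES = 7

0. st.MEM/mul.MUL @i0,i1  | dual
1. xor.ALU/beq.BR @i2,i3  | dual
2. sub.ALU @i4  | RAW r0
3. blt.BR @i5  | no-port BR/BR
4. bne.BR/or.ALU @i6,i7  | dual
5. or.ALU/add.ALU @i8,i9  | dual
6. or.ALU @i10  | tail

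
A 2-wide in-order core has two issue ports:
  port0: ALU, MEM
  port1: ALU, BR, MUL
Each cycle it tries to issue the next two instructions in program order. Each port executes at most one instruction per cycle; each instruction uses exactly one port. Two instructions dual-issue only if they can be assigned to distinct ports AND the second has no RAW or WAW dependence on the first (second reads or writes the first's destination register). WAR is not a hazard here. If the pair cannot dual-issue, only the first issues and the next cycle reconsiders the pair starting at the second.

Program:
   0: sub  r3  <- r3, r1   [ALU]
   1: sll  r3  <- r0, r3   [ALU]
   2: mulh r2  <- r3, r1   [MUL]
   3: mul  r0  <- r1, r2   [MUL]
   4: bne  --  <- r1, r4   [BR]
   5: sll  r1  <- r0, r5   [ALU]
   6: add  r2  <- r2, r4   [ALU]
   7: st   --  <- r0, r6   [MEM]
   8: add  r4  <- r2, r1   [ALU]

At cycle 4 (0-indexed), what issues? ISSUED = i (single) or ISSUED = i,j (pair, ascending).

  cy0 -> i0 (sub) RAW+WAW r3
  cy1 -> i1 (sll) RAW r3
  cy2 -> i2 (mulh) no-port MUL/MUL
  cy3 -> i3 (mul) no-port MUL/BR
  cy4 -> i4&i5 (bne sll) pair
  cy5 -> i6&i7 (add st) pair
  cy6 -> i8 (add) tail

ISSUED = 4,5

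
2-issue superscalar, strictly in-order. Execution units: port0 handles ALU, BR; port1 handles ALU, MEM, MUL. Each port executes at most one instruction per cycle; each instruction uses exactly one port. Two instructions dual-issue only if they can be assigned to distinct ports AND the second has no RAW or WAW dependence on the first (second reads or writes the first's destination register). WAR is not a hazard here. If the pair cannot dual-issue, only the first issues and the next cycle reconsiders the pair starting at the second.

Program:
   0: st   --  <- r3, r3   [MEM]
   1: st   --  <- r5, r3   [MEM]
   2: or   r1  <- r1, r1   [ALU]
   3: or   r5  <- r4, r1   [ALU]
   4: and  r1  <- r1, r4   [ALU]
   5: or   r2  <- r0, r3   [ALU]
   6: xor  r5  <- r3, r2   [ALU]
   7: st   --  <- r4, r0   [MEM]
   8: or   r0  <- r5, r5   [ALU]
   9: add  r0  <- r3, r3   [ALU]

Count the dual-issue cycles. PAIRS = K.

PAIRS = 3

t=0 i0:st ; no-port MEM/MEM
t=1 i1+i2:st or ; pair
t=2 i3+i4:or and ; pair
t=3 i5:or ; RAW r2
t=4 i6+i7:xor st ; pair
t=5 i8:or ; WAW r0
t=6 i9:add ; tail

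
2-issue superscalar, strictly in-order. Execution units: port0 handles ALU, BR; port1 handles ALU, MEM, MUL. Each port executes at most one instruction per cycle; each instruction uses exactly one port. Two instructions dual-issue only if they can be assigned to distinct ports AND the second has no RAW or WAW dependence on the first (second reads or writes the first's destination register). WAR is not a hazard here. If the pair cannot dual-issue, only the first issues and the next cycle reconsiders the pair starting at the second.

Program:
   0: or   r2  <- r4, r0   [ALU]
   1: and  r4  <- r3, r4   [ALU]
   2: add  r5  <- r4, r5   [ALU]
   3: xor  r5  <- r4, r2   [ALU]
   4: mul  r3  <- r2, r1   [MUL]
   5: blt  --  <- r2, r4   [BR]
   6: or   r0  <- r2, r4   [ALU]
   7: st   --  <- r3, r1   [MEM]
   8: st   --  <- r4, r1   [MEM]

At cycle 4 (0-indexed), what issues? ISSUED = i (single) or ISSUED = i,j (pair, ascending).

ISSUED = 7

0. or.ALU+and.ALU @i0,i1  | 2-wide
1. add.ALU @i2  | WAW r5
2. xor.ALU+mul.MUL @i3,i4  | 2-wide
3. blt.BR+or.ALU @i5,i6  | 2-wide
4. st.MEM @i7  | no-port MEM/MEM
5. st.MEM @i8  | tail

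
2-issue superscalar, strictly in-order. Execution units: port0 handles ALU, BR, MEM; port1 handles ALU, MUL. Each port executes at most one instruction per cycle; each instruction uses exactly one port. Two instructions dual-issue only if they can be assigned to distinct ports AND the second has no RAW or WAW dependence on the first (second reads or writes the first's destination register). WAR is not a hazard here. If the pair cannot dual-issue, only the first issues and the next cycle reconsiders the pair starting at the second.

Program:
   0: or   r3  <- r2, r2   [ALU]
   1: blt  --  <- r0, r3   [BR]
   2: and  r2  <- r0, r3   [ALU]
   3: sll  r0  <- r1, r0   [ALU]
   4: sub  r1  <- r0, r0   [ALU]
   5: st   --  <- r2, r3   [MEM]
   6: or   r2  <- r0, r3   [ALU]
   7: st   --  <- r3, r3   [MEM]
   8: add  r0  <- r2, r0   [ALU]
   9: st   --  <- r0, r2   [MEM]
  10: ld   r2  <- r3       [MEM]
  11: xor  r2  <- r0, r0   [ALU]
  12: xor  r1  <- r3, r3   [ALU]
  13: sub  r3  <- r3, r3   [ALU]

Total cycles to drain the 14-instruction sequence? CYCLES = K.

CYCLES = 10

c0: i0 or.ALU  RAW r3
c1: i1/i2 blt.BR/and.ALU  pair
c2: i3 sll.ALU  RAW r0
c3: i4/i5 sub.ALU/st.MEM  pair
c4: i6/i7 or.ALU/st.MEM  pair
c5: i8 add.ALU  RAW r0
c6: i9 st.MEM  no-port MEM/MEM
c7: i10 ld.MEM  WAW r2
c8: i11/i12 xor.ALU/xor.ALU  pair
c9: i13 sub.ALU  tail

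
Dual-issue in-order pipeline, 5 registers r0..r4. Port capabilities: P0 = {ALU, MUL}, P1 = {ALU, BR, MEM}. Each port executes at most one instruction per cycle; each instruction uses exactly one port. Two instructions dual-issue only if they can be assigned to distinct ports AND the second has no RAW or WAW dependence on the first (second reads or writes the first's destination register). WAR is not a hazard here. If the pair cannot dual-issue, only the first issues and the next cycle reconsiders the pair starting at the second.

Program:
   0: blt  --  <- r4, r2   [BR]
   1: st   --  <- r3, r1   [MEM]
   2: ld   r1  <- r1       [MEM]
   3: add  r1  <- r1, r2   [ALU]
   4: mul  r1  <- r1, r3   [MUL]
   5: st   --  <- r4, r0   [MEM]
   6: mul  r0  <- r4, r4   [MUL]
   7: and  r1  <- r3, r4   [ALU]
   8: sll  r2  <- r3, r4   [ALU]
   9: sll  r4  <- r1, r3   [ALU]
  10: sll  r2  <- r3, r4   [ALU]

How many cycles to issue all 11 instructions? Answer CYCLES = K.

CYCLES = 8

  cy0 -> i0 (blt) no-port BR/MEM
  cy1 -> i1 (st) no-port MEM/MEM
  cy2 -> i2 (ld) RAW+WAW r1
  cy3 -> i3 (add) RAW+WAW r1
  cy4 -> i4+i5 (mul+st) pair
  cy5 -> i6+i7 (mul+and) pair
  cy6 -> i8+i9 (sll+sll) pair
  cy7 -> i10 (sll) tail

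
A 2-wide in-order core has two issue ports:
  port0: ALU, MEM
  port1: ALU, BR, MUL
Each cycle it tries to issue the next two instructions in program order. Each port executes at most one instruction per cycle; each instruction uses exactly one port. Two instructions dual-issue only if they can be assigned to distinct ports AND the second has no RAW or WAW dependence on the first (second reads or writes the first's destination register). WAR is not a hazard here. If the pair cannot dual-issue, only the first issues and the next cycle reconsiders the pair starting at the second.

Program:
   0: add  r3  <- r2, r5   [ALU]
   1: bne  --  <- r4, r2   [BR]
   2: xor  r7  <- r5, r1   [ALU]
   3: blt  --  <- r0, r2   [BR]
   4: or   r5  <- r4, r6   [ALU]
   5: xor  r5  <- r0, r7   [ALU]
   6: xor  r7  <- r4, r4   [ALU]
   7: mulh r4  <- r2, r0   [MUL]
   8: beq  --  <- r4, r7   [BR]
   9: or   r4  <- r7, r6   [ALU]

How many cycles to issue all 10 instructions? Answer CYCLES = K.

t=0 i0/i1:add/bne ; dual
t=1 i2/i3:xor/blt ; dual
t=2 i4:or ; WAW r5
t=3 i5/i6:xor/xor ; dual
t=4 i7:mulh ; no-port MUL/BR
t=5 i8/i9:beq/or ; dual

CYCLES = 6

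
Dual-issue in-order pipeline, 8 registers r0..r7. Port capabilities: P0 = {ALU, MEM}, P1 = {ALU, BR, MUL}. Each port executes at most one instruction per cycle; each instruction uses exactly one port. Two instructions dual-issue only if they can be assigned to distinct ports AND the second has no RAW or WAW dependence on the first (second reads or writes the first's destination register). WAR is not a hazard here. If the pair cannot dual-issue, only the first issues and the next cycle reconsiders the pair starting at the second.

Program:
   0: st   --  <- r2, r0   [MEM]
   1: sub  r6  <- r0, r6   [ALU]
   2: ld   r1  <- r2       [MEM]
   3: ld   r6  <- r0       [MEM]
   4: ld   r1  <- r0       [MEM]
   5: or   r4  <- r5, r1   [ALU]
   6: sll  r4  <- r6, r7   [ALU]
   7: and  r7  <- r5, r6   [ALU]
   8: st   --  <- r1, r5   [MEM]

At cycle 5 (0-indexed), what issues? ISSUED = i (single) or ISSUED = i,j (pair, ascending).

0. st;sub @i0&i1  | dual
1. ld @i2  | no-port MEM/MEM
2. ld @i3  | no-port MEM/MEM
3. ld @i4  | RAW r1
4. or @i5  | WAW r4
5. sll;and @i6&i7  | dual
6. st @i8  | tail

ISSUED = 6,7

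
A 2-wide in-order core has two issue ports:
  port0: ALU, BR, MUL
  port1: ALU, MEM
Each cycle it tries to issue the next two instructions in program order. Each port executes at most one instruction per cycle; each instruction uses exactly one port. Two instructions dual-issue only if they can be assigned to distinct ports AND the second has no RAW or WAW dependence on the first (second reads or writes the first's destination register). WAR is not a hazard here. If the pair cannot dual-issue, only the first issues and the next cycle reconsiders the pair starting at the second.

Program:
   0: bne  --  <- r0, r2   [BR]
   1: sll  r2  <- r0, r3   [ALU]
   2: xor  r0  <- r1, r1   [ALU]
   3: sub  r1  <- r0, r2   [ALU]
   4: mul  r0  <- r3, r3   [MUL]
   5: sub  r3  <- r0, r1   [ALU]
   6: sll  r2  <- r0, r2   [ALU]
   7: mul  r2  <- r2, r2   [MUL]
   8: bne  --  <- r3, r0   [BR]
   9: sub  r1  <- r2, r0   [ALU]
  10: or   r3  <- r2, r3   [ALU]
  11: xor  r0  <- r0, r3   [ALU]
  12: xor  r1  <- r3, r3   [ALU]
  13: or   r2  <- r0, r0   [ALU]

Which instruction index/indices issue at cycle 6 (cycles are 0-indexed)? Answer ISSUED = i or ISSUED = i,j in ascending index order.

ISSUED = 10

0. bne.BR/sll.ALU @i0,i1  | pair
1. xor.ALU @i2  | RAW r0
2. sub.ALU/mul.MUL @i3,i4  | pair
3. sub.ALU/sll.ALU @i5,i6  | pair
4. mul.MUL @i7  | no-port MUL/BR
5. bne.BR/sub.ALU @i8,i9  | pair
6. or.ALU @i10  | RAW r3
7. xor.ALU/xor.ALU @i11,i12  | pair
8. or.ALU @i13  | tail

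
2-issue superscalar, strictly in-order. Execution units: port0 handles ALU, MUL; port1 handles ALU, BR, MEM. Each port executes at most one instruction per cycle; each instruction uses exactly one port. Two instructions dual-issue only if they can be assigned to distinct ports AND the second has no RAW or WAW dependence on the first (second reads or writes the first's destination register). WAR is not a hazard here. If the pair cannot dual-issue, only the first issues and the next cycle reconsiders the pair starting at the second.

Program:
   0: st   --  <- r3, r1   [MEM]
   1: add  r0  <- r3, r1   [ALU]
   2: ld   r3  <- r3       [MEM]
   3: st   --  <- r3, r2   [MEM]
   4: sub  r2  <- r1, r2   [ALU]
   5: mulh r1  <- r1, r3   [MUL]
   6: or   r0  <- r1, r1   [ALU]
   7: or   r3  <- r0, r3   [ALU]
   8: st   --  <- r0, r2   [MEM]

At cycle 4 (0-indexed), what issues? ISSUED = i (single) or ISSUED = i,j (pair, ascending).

ISSUED = 6

0. st.MEM;add.ALU @i0&i1  | 2-wide
1. ld.MEM @i2  | no-port MEM/MEM
2. st.MEM;sub.ALU @i3&i4  | 2-wide
3. mulh.MUL @i5  | RAW r1
4. or.ALU @i6  | RAW r0
5. or.ALU;st.MEM @i7&i8  | 2-wide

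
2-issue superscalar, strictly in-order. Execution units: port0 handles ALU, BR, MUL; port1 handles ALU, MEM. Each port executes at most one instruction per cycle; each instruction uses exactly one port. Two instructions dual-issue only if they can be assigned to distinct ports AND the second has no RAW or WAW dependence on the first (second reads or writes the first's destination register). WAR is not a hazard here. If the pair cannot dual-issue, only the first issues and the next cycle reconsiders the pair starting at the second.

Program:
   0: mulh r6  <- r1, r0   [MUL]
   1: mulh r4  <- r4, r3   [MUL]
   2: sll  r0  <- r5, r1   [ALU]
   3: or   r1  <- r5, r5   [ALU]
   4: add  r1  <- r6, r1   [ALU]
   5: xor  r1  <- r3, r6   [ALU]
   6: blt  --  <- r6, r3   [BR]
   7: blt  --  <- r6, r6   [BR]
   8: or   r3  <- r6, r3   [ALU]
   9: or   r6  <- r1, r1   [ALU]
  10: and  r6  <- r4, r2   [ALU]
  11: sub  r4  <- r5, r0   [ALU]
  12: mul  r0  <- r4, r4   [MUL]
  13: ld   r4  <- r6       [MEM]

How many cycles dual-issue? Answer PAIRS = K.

PAIRS = 5

c0: i0 mulh  no-port MUL/MUL
c1: i1,i2 mulh/sll  2-wide
c2: i3 or  RAW+WAW r1
c3: i4 add  WAW r1
c4: i5,i6 xor/blt  2-wide
c5: i7,i8 blt/or  2-wide
c6: i9 or  WAW r6
c7: i10,i11 and/sub  2-wide
c8: i12,i13 mul/ld  2-wide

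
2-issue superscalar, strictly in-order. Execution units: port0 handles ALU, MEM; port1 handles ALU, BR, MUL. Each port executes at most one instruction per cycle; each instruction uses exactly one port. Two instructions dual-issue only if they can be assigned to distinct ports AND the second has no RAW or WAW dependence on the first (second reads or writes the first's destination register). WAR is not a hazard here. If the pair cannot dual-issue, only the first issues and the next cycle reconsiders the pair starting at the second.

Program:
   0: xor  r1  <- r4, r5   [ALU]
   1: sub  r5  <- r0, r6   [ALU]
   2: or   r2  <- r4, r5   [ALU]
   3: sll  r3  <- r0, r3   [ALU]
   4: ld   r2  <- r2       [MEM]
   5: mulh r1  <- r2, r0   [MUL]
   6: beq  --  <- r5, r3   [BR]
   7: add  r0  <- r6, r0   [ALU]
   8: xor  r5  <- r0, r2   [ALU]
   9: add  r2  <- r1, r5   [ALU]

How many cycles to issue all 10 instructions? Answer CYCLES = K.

CYCLES = 7

#0 head=0: xor.ALU;sub.ALU i0/i1 pair
#1 head=2: or.ALU;sll.ALU i2/i3 pair
#2 head=4: ld.MEM i4 RAW r2
#3 head=5: mulh.MUL i5 no-port MUL/BR
#4 head=6: beq.BR;add.ALU i6/i7 pair
#5 head=8: xor.ALU i8 RAW r5
#6 head=9: add.ALU i9 tail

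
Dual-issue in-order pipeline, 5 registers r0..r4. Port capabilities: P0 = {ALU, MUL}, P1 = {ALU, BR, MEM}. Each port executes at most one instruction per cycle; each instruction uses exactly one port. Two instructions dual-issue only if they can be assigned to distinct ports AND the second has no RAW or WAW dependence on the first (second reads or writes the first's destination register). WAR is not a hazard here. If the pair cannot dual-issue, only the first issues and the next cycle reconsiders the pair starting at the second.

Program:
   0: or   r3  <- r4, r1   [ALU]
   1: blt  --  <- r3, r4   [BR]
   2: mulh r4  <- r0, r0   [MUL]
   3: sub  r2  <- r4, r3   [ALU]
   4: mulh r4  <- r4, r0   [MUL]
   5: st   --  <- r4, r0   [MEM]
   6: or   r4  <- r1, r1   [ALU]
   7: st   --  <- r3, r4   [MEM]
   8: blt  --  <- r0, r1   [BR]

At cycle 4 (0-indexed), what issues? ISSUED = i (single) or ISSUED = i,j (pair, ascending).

[0] i0  or.ALU  -- RAW r3
[1] i1,i2  blt.BR mulh.MUL  -- 2-wide
[2] i3,i4  sub.ALU mulh.MUL  -- 2-wide
[3] i5,i6  st.MEM or.ALU  -- 2-wide
[4] i7  st.MEM  -- no-port MEM/BR
[5] i8  blt.BR  -- tail

ISSUED = 7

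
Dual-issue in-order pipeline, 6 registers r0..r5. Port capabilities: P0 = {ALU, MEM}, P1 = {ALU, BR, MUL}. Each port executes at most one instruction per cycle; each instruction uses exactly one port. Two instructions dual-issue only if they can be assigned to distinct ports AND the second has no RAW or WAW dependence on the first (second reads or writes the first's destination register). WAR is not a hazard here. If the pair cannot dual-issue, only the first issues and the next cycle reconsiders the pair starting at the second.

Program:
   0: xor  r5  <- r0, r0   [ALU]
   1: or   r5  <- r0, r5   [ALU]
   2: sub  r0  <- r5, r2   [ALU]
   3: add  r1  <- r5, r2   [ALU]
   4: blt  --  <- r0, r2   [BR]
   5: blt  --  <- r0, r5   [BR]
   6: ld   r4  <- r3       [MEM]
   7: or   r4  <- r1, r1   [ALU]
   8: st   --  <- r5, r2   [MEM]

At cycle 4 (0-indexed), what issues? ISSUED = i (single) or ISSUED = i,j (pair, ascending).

ISSUED = 5,6

#0 head=0: xor.ALU i0 RAW+WAW r5
#1 head=1: or.ALU i1 RAW r5
#2 head=2: sub.ALU;add.ALU i2+i3 pair
#3 head=4: blt.BR i4 no-port BR/BR
#4 head=5: blt.BR;ld.MEM i5+i6 pair
#5 head=7: or.ALU;st.MEM i7+i8 pair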